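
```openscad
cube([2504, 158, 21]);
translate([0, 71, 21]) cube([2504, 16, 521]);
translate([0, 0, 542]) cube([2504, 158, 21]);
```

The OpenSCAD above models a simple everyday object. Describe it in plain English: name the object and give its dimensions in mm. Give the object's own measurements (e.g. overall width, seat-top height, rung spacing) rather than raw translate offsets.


An I-beam lying along x, 2504 mm long. Overall section height 563 mm. Two flanges 158 mm wide (y) and 21 mm thick, one on the floor and one at the top; a web 16 mm thick runs between them, centred on the flange width.


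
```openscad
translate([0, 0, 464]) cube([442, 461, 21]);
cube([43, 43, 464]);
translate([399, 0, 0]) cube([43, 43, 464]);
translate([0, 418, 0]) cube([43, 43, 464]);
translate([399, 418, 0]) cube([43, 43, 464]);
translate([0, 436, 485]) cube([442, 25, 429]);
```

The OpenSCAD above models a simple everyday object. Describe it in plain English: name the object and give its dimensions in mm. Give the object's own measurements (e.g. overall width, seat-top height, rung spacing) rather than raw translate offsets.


A chair. The seat is a 442×461×21 mm slab with its top at z = 485 mm, on four 43×43 mm corner legs (flush with the seat edges, standing on z = 0). A flat backrest 25 mm thick, 429 mm tall, spans the full seat width and rises from the seat top along its +y edge, rear face flush with the rear of the seat.


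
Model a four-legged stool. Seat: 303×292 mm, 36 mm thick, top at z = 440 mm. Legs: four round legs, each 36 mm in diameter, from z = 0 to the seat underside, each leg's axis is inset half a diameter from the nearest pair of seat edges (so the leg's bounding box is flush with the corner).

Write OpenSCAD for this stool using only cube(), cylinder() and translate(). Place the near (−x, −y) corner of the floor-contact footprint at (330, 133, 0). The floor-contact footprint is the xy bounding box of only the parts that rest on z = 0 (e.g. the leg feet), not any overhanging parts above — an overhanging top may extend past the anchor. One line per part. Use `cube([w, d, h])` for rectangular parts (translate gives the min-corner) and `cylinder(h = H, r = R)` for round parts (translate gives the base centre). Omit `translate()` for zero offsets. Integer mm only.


translate([330, 133, 404]) cube([303, 292, 36]);
translate([348, 151, 0]) cylinder(h = 404, r = 18);
translate([615, 151, 0]) cylinder(h = 404, r = 18);
translate([348, 407, 0]) cylinder(h = 404, r = 18);
translate([615, 407, 0]) cylinder(h = 404, r = 18);


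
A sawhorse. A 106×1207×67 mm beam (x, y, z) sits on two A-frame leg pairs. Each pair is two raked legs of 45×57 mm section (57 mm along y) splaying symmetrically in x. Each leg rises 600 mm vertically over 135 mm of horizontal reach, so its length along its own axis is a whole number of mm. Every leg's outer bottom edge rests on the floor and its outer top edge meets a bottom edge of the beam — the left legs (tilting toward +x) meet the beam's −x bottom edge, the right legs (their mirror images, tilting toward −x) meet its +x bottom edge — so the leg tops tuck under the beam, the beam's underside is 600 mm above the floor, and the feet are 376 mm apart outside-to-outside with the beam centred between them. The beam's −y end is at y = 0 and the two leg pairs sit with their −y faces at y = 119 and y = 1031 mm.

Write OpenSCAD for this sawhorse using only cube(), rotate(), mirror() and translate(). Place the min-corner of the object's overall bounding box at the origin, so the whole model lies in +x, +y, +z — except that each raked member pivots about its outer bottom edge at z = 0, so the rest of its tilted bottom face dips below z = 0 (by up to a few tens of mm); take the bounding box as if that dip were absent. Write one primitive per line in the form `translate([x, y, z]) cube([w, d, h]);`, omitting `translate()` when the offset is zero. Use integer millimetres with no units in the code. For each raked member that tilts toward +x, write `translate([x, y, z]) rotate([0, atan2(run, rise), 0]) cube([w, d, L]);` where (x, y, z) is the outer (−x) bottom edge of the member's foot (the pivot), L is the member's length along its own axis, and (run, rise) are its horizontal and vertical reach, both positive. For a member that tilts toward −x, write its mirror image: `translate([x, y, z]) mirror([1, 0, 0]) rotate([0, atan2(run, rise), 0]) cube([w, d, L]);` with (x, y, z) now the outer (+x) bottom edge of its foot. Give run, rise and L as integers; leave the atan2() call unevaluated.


translate([135, 0, 600]) cube([106, 1207, 67]);
translate([0, 119, 0]) rotate([0, atan2(135, 600), 0]) cube([45, 57, 615]);
translate([376, 119, 0]) mirror([1, 0, 0]) rotate([0, atan2(135, 600), 0]) cube([45, 57, 615]);
translate([0, 1031, 0]) rotate([0, atan2(135, 600), 0]) cube([45, 57, 615]);
translate([376, 1031, 0]) mirror([1, 0, 0]) rotate([0, atan2(135, 600), 0]) cube([45, 57, 615]);


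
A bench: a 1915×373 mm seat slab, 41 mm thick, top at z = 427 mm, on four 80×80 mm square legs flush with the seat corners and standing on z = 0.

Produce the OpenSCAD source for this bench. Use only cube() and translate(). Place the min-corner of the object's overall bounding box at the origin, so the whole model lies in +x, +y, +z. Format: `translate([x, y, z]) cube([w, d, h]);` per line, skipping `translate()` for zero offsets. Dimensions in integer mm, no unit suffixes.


translate([0, 0, 386]) cube([1915, 373, 41]);
cube([80, 80, 386]);
translate([0, 293, 0]) cube([80, 80, 386]);
translate([1835, 0, 0]) cube([80, 80, 386]);
translate([1835, 293, 0]) cube([80, 80, 386]);


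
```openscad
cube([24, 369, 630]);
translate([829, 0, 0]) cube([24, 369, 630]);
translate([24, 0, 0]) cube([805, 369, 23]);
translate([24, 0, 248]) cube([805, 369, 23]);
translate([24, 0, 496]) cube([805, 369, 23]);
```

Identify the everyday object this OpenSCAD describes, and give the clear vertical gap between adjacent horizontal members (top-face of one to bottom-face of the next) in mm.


A bookshelf. The clear shelf gap is 225 mm.

Two tall side panels with 3 horizontal boards between them — a bookshelf. The first two shelf undersides are at z = 0 and z = 248; with shelf thickness 23, the clear gap is 248 − 0 − 23 = 225 mm.


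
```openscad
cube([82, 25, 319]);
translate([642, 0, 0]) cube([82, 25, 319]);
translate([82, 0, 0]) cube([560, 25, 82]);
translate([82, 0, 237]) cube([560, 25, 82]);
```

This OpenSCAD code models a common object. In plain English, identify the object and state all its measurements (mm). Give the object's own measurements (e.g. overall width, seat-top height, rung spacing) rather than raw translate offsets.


A rectangular picture frame lying in the x–z plane (depth along y). The opening is 560 mm wide (x) by 155 mm tall (z), surrounded by a border 82 mm wide on all four sides. The frame is 25 mm deep and is made of two full-height vertical stiles with two horizontal rails fitted between them.


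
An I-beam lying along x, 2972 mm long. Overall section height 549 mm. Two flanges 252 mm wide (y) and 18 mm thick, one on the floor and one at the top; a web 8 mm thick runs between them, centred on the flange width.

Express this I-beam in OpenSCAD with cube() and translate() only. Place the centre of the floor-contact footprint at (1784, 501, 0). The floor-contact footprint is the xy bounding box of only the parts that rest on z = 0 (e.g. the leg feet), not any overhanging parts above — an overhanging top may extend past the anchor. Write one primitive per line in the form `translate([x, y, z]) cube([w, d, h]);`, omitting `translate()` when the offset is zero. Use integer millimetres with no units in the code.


translate([298, 375, 0]) cube([2972, 252, 18]);
translate([298, 497, 18]) cube([2972, 8, 513]);
translate([298, 375, 531]) cube([2972, 252, 18]);


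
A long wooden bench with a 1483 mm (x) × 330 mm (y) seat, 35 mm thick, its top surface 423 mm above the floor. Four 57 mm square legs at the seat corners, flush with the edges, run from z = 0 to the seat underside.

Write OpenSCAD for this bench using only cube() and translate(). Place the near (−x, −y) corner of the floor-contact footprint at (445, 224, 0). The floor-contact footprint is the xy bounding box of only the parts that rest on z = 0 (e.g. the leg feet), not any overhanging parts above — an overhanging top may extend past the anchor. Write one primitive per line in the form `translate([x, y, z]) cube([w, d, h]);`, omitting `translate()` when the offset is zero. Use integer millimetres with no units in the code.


translate([445, 224, 388]) cube([1483, 330, 35]);
translate([445, 224, 0]) cube([57, 57, 388]);
translate([445, 497, 0]) cube([57, 57, 388]);
translate([1871, 224, 0]) cube([57, 57, 388]);
translate([1871, 497, 0]) cube([57, 57, 388]);


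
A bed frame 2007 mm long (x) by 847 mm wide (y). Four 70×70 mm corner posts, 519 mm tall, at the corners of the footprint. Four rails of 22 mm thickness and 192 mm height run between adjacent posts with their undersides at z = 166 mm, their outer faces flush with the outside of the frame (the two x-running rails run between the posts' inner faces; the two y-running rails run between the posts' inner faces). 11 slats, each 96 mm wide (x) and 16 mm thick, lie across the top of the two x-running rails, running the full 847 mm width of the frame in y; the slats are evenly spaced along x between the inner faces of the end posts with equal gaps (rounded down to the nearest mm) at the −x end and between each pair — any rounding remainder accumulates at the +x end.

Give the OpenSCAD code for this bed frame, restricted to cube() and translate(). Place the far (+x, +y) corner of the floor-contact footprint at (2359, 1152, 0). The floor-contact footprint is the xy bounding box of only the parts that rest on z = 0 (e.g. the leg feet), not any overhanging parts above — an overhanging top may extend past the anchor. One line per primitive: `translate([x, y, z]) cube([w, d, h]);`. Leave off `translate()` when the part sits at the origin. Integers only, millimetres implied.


translate([352, 305, 0]) cube([70, 70, 519]);
translate([352, 1082, 0]) cube([70, 70, 519]);
translate([2289, 305, 0]) cube([70, 70, 519]);
translate([2289, 1082, 0]) cube([70, 70, 519]);
translate([422, 305, 166]) cube([1867, 22, 192]);
translate([422, 1130, 166]) cube([1867, 22, 192]);
translate([352, 375, 166]) cube([22, 707, 192]);
translate([2337, 375, 166]) cube([22, 707, 192]);
translate([489, 305, 358]) cube([96, 847, 16]);
translate([652, 305, 358]) cube([96, 847, 16]);
translate([815, 305, 358]) cube([96, 847, 16]);
translate([978, 305, 358]) cube([96, 847, 16]);
translate([1141, 305, 358]) cube([96, 847, 16]);
translate([1304, 305, 358]) cube([96, 847, 16]);
translate([1467, 305, 358]) cube([96, 847, 16]);
translate([1630, 305, 358]) cube([96, 847, 16]);
translate([1793, 305, 358]) cube([96, 847, 16]);
translate([1956, 305, 358]) cube([96, 847, 16]);
translate([2119, 305, 358]) cube([96, 847, 16]);


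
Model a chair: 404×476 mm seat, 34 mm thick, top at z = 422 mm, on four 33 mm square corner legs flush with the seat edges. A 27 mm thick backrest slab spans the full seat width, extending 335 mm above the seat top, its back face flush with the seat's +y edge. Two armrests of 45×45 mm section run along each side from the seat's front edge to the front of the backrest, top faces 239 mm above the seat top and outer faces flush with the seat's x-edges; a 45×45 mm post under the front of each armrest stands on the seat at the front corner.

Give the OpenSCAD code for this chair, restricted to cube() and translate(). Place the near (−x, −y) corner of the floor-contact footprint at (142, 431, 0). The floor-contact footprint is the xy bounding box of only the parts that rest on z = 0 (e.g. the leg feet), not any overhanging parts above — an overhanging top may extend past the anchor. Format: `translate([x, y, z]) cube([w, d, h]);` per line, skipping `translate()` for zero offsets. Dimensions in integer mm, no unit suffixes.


translate([142, 431, 388]) cube([404, 476, 34]);
translate([142, 431, 0]) cube([33, 33, 388]);
translate([513, 431, 0]) cube([33, 33, 388]);
translate([142, 874, 0]) cube([33, 33, 388]);
translate([513, 874, 0]) cube([33, 33, 388]);
translate([142, 880, 422]) cube([404, 27, 335]);
translate([142, 431, 616]) cube([45, 449, 45]);
translate([501, 431, 616]) cube([45, 449, 45]);
translate([142, 431, 422]) cube([45, 45, 194]);
translate([501, 431, 422]) cube([45, 45, 194]);


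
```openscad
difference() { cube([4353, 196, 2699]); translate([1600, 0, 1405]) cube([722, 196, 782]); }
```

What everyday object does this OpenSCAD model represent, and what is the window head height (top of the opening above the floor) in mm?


A wall with a window opening. The window head height is 2187 mm.

A wall with a rectangular opening subtracted — a window. Sill at z = 1405, opening 782 mm tall, so the head is at 1405 + 782 = 2187 mm.


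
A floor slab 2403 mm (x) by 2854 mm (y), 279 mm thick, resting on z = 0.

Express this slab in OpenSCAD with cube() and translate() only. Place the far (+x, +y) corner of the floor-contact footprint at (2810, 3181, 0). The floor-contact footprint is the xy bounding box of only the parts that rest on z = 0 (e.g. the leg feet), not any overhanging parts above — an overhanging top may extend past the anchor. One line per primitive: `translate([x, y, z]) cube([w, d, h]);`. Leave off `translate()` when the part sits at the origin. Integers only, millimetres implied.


translate([407, 327, 0]) cube([2403, 2854, 279]);


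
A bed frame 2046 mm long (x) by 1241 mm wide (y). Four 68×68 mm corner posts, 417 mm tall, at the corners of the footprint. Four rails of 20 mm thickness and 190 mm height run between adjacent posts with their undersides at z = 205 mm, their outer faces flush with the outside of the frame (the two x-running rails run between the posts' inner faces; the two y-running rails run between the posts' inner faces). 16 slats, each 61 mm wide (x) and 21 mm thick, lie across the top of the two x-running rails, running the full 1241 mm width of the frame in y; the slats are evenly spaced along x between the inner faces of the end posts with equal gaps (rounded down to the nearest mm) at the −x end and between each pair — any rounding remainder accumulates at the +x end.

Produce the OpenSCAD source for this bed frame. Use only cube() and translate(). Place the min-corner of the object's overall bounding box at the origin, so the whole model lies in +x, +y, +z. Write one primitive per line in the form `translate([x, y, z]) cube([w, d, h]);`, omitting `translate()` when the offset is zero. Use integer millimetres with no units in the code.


cube([68, 68, 417]);
translate([0, 1173, 0]) cube([68, 68, 417]);
translate([1978, 0, 0]) cube([68, 68, 417]);
translate([1978, 1173, 0]) cube([68, 68, 417]);
translate([68, 0, 205]) cube([1910, 20, 190]);
translate([68, 1221, 205]) cube([1910, 20, 190]);
translate([0, 68, 205]) cube([20, 1105, 190]);
translate([2026, 68, 205]) cube([20, 1105, 190]);
translate([122, 0, 395]) cube([61, 1241, 21]);
translate([237, 0, 395]) cube([61, 1241, 21]);
translate([352, 0, 395]) cube([61, 1241, 21]);
translate([467, 0, 395]) cube([61, 1241, 21]);
translate([582, 0, 395]) cube([61, 1241, 21]);
translate([697, 0, 395]) cube([61, 1241, 21]);
translate([812, 0, 395]) cube([61, 1241, 21]);
translate([927, 0, 395]) cube([61, 1241, 21]);
translate([1042, 0, 395]) cube([61, 1241, 21]);
translate([1157, 0, 395]) cube([61, 1241, 21]);
translate([1272, 0, 395]) cube([61, 1241, 21]);
translate([1387, 0, 395]) cube([61, 1241, 21]);
translate([1502, 0, 395]) cube([61, 1241, 21]);
translate([1617, 0, 395]) cube([61, 1241, 21]);
translate([1732, 0, 395]) cube([61, 1241, 21]);
translate([1847, 0, 395]) cube([61, 1241, 21]);


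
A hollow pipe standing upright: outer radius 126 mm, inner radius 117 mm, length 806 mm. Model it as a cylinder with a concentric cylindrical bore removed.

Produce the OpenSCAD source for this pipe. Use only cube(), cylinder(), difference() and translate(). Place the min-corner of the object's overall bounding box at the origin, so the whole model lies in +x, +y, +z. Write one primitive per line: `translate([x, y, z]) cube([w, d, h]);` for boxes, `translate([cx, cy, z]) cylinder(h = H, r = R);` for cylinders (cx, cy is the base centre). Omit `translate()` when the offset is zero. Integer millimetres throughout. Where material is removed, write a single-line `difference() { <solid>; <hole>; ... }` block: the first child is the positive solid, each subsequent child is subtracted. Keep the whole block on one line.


difference() { translate([126, 126, 0]) cylinder(h = 806, r = 126); translate([126, 126, 0]) cylinder(h = 806, r = 117); }


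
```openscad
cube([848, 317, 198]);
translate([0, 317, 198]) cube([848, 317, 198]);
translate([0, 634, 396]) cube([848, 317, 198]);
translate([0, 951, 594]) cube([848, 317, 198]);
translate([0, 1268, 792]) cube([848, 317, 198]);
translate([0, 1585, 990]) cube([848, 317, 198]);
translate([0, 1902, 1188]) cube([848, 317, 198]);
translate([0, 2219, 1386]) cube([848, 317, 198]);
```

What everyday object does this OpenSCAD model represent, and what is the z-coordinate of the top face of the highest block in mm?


A staircase. The total rise is 1584 mm.

8 identical blocks, each offset up and back from the previous — a staircase. Each step is 198 mm tall and there are 8 of them, so the total rise is 8 × 198 = 1584 mm.


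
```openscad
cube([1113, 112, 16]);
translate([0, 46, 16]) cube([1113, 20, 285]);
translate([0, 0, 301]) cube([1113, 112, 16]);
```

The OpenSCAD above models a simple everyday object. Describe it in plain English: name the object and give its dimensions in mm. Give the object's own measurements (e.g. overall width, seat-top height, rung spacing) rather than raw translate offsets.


An I-beam lying along x, 1113 mm long. Overall section height 317 mm. Two flanges 112 mm wide (y) and 16 mm thick, one on the floor and one at the top; a web 20 mm thick runs between them, centred on the flange width.


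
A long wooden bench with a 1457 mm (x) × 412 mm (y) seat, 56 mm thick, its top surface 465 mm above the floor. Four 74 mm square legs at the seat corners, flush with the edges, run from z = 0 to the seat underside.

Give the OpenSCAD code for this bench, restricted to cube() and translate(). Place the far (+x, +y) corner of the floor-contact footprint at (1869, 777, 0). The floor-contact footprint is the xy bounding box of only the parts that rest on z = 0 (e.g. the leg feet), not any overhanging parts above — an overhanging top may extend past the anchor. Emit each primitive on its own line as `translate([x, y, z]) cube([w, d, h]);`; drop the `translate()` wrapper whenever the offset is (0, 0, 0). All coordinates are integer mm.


// leg_h = 465 − 56 = 409
translate([412, 365, 409]) cube([1457, 412, 56]);
translate([412, 365, 0]) cube([74, 74, 409]);
translate([412, 703, 0]) cube([74, 74, 409]);
translate([1795, 365, 0]) cube([74, 74, 409]);
translate([1795, 703, 0]) cube([74, 74, 409]);


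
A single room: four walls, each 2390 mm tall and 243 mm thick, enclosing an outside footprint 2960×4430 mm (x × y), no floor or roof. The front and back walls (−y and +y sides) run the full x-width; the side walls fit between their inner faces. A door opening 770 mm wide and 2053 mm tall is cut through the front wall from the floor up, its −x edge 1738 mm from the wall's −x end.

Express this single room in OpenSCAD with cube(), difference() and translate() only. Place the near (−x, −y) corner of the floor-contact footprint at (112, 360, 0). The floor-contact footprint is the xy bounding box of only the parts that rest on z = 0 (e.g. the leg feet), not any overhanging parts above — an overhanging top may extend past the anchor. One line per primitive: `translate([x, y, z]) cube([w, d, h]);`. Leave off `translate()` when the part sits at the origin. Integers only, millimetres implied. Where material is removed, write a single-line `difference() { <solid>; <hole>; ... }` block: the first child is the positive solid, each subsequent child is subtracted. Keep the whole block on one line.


difference() { translate([112, 360, 0]) cube([2960, 243, 2390]); translate([1850, 360, 0]) cube([770, 243, 2053]); }
translate([112, 4547, 0]) cube([2960, 243, 2390]);
translate([112, 603, 0]) cube([243, 3944, 2390]);
translate([2829, 603, 0]) cube([243, 3944, 2390]);


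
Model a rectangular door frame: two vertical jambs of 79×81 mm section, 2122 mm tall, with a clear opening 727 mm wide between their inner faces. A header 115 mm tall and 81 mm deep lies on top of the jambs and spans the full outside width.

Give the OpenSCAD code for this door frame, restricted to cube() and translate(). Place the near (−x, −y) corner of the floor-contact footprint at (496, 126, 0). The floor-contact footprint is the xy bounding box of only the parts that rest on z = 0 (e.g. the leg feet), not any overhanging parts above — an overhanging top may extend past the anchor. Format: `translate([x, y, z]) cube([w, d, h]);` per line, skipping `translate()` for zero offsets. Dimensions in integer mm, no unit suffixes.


translate([496, 126, 0]) cube([79, 81, 2122]);
translate([1302, 126, 0]) cube([79, 81, 2122]);
translate([496, 126, 2122]) cube([885, 81, 115]);


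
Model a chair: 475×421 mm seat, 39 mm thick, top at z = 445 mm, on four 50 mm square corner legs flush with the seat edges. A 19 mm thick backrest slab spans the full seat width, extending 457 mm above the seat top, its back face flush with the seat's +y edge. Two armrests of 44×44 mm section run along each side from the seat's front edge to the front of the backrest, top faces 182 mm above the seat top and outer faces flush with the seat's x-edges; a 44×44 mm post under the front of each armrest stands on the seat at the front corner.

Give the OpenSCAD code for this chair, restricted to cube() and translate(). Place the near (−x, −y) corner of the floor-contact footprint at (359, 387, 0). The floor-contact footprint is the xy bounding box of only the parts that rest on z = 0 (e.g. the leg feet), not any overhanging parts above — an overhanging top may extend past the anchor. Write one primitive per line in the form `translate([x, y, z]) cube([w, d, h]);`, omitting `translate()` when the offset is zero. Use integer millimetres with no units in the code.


translate([359, 387, 406]) cube([475, 421, 39]);
translate([359, 387, 0]) cube([50, 50, 406]);
translate([784, 387, 0]) cube([50, 50, 406]);
translate([359, 758, 0]) cube([50, 50, 406]);
translate([784, 758, 0]) cube([50, 50, 406]);
translate([359, 789, 445]) cube([475, 19, 457]);
translate([359, 387, 583]) cube([44, 402, 44]);
translate([790, 387, 583]) cube([44, 402, 44]);
translate([359, 387, 445]) cube([44, 44, 138]);
translate([790, 387, 445]) cube([44, 44, 138]);


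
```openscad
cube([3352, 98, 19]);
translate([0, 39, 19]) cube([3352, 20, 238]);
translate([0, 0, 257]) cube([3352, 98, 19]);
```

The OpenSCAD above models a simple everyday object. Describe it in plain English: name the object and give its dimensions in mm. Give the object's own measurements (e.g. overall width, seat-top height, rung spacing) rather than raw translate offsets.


An I-beam lying along x, 3352 mm long. Overall section height 276 mm. Two flanges 98 mm wide (y) and 19 mm thick, one on the floor and one at the top; a web 20 mm thick runs between them, centred on the flange width.


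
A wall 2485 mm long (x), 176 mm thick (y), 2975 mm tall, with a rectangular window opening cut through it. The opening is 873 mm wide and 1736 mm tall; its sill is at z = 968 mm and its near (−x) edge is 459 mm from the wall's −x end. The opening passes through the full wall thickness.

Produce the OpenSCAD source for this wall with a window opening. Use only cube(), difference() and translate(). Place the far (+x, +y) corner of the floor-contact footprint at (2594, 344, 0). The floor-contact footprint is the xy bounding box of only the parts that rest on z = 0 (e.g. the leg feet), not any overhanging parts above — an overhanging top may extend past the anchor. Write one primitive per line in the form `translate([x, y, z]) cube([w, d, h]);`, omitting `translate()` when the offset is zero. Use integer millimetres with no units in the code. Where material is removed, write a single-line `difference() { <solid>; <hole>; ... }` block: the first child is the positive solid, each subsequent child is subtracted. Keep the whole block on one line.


difference() { translate([109, 168, 0]) cube([2485, 176, 2975]); translate([568, 168, 968]) cube([873, 176, 1736]); }


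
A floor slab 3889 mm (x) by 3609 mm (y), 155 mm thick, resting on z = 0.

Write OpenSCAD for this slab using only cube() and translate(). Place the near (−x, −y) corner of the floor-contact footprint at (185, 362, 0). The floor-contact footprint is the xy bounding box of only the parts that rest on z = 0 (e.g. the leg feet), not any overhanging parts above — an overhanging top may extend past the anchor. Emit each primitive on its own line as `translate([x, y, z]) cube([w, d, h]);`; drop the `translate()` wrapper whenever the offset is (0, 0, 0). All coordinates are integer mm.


translate([185, 362, 0]) cube([3889, 3609, 155]);


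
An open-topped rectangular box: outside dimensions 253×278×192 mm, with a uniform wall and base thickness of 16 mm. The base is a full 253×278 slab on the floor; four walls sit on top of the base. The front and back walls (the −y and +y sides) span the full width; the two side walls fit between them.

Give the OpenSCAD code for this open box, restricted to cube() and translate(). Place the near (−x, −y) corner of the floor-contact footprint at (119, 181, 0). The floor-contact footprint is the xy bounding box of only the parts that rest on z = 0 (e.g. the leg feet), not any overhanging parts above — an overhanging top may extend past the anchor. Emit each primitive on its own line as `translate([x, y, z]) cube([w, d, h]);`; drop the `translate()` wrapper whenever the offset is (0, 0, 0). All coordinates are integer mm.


translate([119, 181, 0]) cube([253, 278, 16]);
translate([119, 181, 16]) cube([253, 16, 176]);
translate([119, 443, 16]) cube([253, 16, 176]);
translate([119, 197, 16]) cube([16, 246, 176]);
translate([356, 197, 16]) cube([16, 246, 176]);


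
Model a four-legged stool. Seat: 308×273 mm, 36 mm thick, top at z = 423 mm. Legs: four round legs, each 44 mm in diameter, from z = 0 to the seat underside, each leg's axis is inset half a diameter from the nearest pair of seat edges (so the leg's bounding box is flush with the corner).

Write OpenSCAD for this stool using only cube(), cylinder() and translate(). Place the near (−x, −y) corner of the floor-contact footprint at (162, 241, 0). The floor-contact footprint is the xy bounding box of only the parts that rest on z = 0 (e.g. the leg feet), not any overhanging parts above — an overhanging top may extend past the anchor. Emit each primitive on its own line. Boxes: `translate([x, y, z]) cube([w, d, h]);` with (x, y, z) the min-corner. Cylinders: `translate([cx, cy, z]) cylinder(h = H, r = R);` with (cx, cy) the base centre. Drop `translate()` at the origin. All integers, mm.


// leg_h = 423 - 36 = 387
translate([162, 241, 387]) cube([308, 273, 36]);
translate([184, 263, 0]) cylinder(h = 387, r = 22);
translate([448, 263, 0]) cylinder(h = 387, r = 22);
translate([184, 492, 0]) cylinder(h = 387, r = 22);
translate([448, 492, 0]) cylinder(h = 387, r = 22);


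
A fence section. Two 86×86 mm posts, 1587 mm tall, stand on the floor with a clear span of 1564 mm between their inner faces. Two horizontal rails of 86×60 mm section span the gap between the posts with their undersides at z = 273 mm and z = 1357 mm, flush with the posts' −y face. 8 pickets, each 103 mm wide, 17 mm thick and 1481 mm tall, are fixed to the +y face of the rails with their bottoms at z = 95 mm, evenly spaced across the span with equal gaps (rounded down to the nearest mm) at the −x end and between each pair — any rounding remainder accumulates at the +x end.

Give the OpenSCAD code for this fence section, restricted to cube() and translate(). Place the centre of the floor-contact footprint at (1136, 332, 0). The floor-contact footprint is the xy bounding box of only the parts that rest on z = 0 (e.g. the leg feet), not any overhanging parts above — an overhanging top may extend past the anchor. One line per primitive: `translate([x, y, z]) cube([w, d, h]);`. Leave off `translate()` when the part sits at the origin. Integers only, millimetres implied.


translate([268, 289, 0]) cube([86, 86, 1587]);
translate([1918, 289, 0]) cube([86, 86, 1587]);
translate([354, 289, 273]) cube([1564, 86, 60]);
translate([354, 289, 1357]) cube([1564, 86, 60]);
translate([436, 375, 95]) cube([103, 17, 1481]);
translate([621, 375, 95]) cube([103, 17, 1481]);
translate([806, 375, 95]) cube([103, 17, 1481]);
translate([991, 375, 95]) cube([103, 17, 1481]);
translate([1176, 375, 95]) cube([103, 17, 1481]);
translate([1361, 375, 95]) cube([103, 17, 1481]);
translate([1546, 375, 95]) cube([103, 17, 1481]);
translate([1731, 375, 95]) cube([103, 17, 1481]);


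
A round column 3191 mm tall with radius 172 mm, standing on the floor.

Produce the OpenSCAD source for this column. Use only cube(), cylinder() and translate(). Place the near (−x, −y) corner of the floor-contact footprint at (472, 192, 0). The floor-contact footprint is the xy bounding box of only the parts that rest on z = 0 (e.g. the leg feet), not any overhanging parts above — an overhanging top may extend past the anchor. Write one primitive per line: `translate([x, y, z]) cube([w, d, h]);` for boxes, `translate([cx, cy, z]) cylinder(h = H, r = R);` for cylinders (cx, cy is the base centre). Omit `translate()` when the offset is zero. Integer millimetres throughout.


translate([644, 364, 0]) cylinder(h = 3191, r = 172);


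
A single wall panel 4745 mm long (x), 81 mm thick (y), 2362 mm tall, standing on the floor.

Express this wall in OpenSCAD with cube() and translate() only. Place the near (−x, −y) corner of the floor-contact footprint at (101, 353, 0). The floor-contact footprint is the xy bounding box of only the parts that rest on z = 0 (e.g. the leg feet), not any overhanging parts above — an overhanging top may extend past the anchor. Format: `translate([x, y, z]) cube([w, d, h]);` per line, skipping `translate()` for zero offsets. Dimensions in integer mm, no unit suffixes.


translate([101, 353, 0]) cube([4745, 81, 2362]);


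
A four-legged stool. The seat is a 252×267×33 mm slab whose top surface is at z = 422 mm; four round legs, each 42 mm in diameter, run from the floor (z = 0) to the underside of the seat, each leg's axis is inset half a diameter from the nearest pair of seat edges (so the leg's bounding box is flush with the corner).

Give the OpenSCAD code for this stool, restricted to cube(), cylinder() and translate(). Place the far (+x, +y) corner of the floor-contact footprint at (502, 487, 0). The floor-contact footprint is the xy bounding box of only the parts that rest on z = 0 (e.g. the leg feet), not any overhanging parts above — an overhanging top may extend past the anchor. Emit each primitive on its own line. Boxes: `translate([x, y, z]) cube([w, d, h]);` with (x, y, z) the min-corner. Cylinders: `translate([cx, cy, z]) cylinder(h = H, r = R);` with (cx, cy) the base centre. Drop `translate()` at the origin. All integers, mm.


translate([250, 220, 389]) cube([252, 267, 33]);
translate([271, 241, 0]) cylinder(h = 389, r = 21);
translate([481, 241, 0]) cylinder(h = 389, r = 21);
translate([271, 466, 0]) cylinder(h = 389, r = 21);
translate([481, 466, 0]) cylinder(h = 389, r = 21);


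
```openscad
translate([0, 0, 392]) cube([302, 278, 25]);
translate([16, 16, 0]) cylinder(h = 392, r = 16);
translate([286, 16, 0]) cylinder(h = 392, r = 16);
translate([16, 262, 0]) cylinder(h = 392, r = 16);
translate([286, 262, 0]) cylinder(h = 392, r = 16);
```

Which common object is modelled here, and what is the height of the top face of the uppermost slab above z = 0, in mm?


A stool. The seat height is 417 mm.

A 302×278×25 slab at z = 392 on four corner cylinders — a stool. The seat top is 392 + 25 = 417 mm.


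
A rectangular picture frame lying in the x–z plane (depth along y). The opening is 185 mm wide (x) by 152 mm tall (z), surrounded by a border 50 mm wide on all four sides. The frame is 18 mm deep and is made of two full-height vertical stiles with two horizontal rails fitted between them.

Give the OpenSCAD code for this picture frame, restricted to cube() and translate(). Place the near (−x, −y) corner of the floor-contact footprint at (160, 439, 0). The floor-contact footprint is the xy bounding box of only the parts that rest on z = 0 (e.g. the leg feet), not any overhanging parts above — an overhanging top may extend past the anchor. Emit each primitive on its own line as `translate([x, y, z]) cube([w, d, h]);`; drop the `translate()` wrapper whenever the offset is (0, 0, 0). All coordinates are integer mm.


translate([160, 439, 0]) cube([50, 18, 252]);
translate([395, 439, 0]) cube([50, 18, 252]);
translate([210, 439, 0]) cube([185, 18, 50]);
translate([210, 439, 202]) cube([185, 18, 50]);


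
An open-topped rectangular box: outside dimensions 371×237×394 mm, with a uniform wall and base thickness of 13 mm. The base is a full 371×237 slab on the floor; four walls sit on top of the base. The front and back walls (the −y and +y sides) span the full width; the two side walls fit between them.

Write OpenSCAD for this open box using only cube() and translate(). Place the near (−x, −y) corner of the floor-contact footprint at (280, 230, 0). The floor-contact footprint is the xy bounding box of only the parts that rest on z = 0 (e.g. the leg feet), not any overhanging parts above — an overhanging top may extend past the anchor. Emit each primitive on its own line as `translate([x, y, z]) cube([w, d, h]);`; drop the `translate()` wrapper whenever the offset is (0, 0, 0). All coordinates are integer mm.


translate([280, 230, 0]) cube([371, 237, 13]);
translate([280, 230, 13]) cube([371, 13, 381]);
translate([280, 454, 13]) cube([371, 13, 381]);
translate([280, 243, 13]) cube([13, 211, 381]);
translate([638, 243, 13]) cube([13, 211, 381]);


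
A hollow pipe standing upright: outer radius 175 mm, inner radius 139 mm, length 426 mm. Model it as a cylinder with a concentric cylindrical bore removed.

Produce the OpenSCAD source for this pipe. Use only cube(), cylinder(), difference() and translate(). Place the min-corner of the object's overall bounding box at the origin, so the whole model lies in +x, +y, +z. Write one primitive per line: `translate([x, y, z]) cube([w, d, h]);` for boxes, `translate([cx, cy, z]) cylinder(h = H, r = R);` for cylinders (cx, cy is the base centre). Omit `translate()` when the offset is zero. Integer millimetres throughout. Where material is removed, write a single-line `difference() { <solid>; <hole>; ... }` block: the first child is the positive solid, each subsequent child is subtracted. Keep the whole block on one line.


difference() { translate([175, 175, 0]) cylinder(h = 426, r = 175); translate([175, 175, 0]) cylinder(h = 426, r = 139); }


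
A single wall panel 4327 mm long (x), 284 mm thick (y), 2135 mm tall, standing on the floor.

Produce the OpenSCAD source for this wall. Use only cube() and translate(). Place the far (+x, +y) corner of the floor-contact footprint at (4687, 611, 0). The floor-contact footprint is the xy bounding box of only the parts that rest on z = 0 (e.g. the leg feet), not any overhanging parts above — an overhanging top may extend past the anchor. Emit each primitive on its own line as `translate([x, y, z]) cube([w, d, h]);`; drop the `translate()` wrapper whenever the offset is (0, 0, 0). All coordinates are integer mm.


translate([360, 327, 0]) cube([4327, 284, 2135]);


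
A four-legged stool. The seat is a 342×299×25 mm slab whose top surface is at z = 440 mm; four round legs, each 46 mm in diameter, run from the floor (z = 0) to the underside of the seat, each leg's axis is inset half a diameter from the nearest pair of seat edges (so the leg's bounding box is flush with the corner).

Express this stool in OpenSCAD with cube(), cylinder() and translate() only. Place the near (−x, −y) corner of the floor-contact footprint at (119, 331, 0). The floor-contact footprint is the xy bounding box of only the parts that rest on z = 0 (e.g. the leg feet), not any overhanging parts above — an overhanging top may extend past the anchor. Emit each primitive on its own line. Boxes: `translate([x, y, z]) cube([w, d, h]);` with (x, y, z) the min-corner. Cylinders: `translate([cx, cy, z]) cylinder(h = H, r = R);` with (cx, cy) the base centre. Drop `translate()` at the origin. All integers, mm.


// leg_h = 440 - 25 = 415
translate([119, 331, 415]) cube([342, 299, 25]);
translate([142, 354, 0]) cylinder(h = 415, r = 23);
translate([438, 354, 0]) cylinder(h = 415, r = 23);
translate([142, 607, 0]) cylinder(h = 415, r = 23);
translate([438, 607, 0]) cylinder(h = 415, r = 23);


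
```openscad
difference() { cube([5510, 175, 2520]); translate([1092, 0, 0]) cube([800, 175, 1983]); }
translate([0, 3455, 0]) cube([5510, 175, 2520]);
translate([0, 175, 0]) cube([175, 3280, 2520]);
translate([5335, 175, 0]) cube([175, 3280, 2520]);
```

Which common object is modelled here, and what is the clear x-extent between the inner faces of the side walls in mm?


A single room. The interior width is 5160 mm.

Four walls enclosing a rectangle with a door in the front wall — a room. Outside width 5510 minus two 175 mm walls gives 5160 mm.


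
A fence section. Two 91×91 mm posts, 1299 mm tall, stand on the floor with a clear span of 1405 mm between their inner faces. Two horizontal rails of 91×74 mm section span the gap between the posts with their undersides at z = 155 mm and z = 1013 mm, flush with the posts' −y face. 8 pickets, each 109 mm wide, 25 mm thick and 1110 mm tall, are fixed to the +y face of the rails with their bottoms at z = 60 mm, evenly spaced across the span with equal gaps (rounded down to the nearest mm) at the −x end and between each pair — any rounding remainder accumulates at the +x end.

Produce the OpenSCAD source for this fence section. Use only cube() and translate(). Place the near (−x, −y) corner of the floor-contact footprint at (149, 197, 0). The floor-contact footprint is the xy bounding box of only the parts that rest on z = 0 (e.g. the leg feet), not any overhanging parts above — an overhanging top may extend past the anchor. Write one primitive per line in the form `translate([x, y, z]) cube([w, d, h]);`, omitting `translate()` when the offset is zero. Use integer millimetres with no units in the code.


translate([149, 197, 0]) cube([91, 91, 1299]);
translate([1645, 197, 0]) cube([91, 91, 1299]);
translate([240, 197, 155]) cube([1405, 91, 74]);
translate([240, 197, 1013]) cube([1405, 91, 74]);
translate([299, 288, 60]) cube([109, 25, 1110]);
translate([467, 288, 60]) cube([109, 25, 1110]);
translate([635, 288, 60]) cube([109, 25, 1110]);
translate([803, 288, 60]) cube([109, 25, 1110]);
translate([971, 288, 60]) cube([109, 25, 1110]);
translate([1139, 288, 60]) cube([109, 25, 1110]);
translate([1307, 288, 60]) cube([109, 25, 1110]);
translate([1475, 288, 60]) cube([109, 25, 1110]);


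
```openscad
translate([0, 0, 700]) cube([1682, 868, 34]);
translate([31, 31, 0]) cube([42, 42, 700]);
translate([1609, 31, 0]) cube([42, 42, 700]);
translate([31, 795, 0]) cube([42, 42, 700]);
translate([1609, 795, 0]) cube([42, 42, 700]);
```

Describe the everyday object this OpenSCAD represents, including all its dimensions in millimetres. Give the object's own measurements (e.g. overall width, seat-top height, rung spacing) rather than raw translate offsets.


A rectangular dining table. The top is 1682×868×34 mm with its upper surface at z = 734 mm. It stands on four 42×42 mm square legs, each inset 31 mm from the nearest pair of top edges, running from the floor to the underside of the top.
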